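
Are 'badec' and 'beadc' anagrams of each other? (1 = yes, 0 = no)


Sort characters of 'badec': 'abcde'
Sort characters of 'beadc': 'abcde'
Sorted forms match -> they ARE anagrams
Result: 1

1


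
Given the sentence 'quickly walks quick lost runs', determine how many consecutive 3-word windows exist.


Word trigrams from [5] words:
  Trigram 1: (quickly walks quick)
  Trigram 2: (walks quick lost)
  Trigram 3: (quick lost runs)
Total word trigrams: 5 - 2 = 3

3


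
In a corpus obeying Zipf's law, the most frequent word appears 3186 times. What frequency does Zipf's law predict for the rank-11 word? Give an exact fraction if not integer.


Zipf's law: freq(rank) = f1 / rank
f1 = 3186, rank = 11
freq = 3186 / 11
GCD(3186, 11) = 1
Simplified: 3186/11

3186/11


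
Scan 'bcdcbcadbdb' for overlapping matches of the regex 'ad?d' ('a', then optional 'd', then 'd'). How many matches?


Pattern: ad?d means 'a', then optional 'd', then 'd'.
Scanning 'bcdcbcadbdb' position-by-position:
  Pos 0: window 'bcd' -> no
  Pos 1: window 'cdc' -> no
  Pos 2: window 'dcb' -> no
  Pos 3: window 'cbc' -> no
  Pos 4: window 'bca' -> no
  Pos 5: window 'cad' -> no
  Pos 6: window 'adb' -> MATCH
  Pos 7: window 'dbd' -> no
  Pos 8: window 'bdb' -> no
  Pos 9: window 'db' -> no
  Pos 10: window 'b' -> no
Total matches: 1

1


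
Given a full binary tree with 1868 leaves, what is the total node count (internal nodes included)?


Leaf nodes (terminals): 1868
Internal nodes = n - 1 = 1868 - 1 = 1867
Total = leaves + internal = 1868 + 1867 = 3735

3735


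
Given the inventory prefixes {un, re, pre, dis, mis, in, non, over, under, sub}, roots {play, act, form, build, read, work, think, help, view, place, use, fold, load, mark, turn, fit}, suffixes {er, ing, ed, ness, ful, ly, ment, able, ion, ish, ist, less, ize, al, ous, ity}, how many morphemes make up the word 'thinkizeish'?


Segmenting 'thinkizeish' against the inventory:
  'think' -> root (morpheme 1)
  'ize' -> suffix (morpheme 2)
  'ish' -> suffix (morpheme 3)
Total morphemes: 3

3


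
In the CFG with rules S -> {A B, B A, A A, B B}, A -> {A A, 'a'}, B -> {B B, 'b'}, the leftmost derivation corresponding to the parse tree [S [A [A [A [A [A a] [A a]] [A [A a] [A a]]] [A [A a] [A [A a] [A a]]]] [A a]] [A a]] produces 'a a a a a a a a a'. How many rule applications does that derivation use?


Every bracketed nonterminal node [X ...] in the tree is produced by exactly one rule application.
Reading the tree off as a leftmost derivation:
  Step 1: S  =>  A A   (applied S -> A A)
  Step 2: A A  =>  A A A   (applied A -> A A)
  Step 3: A A A  =>  A A A A   (applied A -> A A)
  Step 4: A A A A  =>  A A A A A   (applied A -> A A)
  Step 5: A A A A A  =>  A A A A A A   (applied A -> A A)
  Step 6: A A A A A A  =>  a A A A A A   (applied A -> a)
  Step 7: a A A A A A  =>  a a A A A A   (applied A -> a)
  Step 8: a a A A A A  =>  a a A A A A A   (applied A -> A A)
  Step 9: a a A A A A A  =>  a a a A A A A   (applied A -> a)
  Step 10: a a a A A A A  =>  a a a a A A A   (applied A -> a)
  Step 11: a a a a A A A  =>  a a a a A A A A   (applied A -> A A)
  Step 12: a a a a A A A A  =>  a a a a a A A A   (applied A -> a)
  Step 13: a a a a a A A A  =>  a a a a a A A A A   (applied A -> A A)
  Step 14: a a a a a A A A A  =>  a a a a a a A A A   (applied A -> a)
  Step 15: a a a a a a A A A  =>  a a a a a a a A A   (applied A -> a)
  Step 16: a a a a a a a A A  =>  a a a a a a a a A   (applied A -> a)
  Step 17: a a a a a a a a A  =>  a a a a a a a a a   (applied A -> a)
Final yield: a a a a a a a a a
Total rewrite steps: 17

17


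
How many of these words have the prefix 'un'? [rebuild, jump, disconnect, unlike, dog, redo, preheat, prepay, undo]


Checking each word for prefix 'un':
  'rebuild' -> no (count: 0)
  'jump' -> no (count: 0)
  'disconnect' -> no (count: 0)
  'unlike' -> YES, starts with 'un' (count: 1)
  'dog' -> no (count: 1)
  'redo' -> no (count: 1)
  'preheat' -> no (count: 1)
  'prepay' -> no (count: 1)
  'undo' -> YES, starts with 'un' (count: 2)
Total with prefix 'un': 2

2


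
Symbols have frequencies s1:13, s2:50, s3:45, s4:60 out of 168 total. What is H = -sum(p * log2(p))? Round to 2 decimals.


Computing entropy H = -sum(p_i * log2(p_i)):
  s1: p = 13/168 = 0.0774, -p*log2(p) = 0.2857
  s2: p = 50/168 = 0.2976, -p*log2(p) = 0.5204
  s3: p = 45/168 = 0.2679, -p*log2(p) = 0.5091
  s4: p = 60/168 = 0.3571, -p*log2(p) = 0.5305
H = sum of terms = 1.8457
Rounded to 2 decimals: 1.85

1.85


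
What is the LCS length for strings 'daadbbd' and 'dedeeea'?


DP table for LCS of 'daadbbd' and 'dedeeea':
       d  e  d  e  e  e  a
    0  0  0  0  0  0  0  0
  d 0  1  1  1  1  1  1  1
  a 0  1  1  1  1  1  1  2
  a 0  1  1  1  1  1  1  2
  d 0  1  1  2  2  2  2  2
  b 0  1  1  2  2  2  2  2
  b 0  1  1  2  2  2  2  2
  d 0  1  1  2  2  2  2  2
LCS: 'da'
LCS length = 2

2


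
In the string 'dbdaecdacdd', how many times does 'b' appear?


Scanning 'dbdaecdacdd' for 'b':
  Position 1: 'b' -> MATCH (count: 1)
Total occurrences of 'b': 1

1


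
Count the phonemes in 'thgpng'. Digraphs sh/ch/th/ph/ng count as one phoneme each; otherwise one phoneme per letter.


Parsing 'thgpng' greedily, digraphs first:
  'th' -> digraph (1 consonant phoneme) (phonemes so far: 1)
  'g' -> consonant phoneme (phonemes so far: 2)
  'p' -> consonant phoneme (phonemes so far: 3)
  'ng' -> digraph (1 consonant phoneme) (phonemes so far: 4)
Total phonemes: 4

4


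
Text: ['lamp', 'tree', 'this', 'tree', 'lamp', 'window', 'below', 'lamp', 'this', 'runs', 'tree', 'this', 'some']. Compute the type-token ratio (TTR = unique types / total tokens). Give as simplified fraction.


Tokens: 13
Unique types: ('below', 'lamp', 'runs', 'some', 'this', 'tree', 'window') = 7
TTR = 7/13
Already in lowest terms.

7/13


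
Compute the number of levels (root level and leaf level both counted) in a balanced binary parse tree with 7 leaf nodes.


In a balanced binary tree with n leaves the deepest leaf is ceil(log2(n)) edges below the root,
so counting node levels inclusive of root and leaves gives ceil(log2(n)) + 1 levels.
log2(7) = 2.8074
ceil(2.8074) = 3
levels = 3 + 1 = 4

4


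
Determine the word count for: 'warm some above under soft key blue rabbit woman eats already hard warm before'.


Counting words by splitting on spaces:
  Word 1: 'warm'
  Word 2: 'some'
  Word 3: 'above'
  Word 4: 'under'
  Word 5: 'soft'
  Word 6: 'key'
  Word 7: 'blue'
  Word 8: 'rabbit'
  Word 9: 'woman'
  Word 10: 'eats'
  Word 11: 'already'
  Word 12: 'hard'
  Word 13: 'warm'
  Word 14: 'before'
Total words: 14

14


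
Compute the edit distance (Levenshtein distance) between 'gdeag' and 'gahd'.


Building DP table for s1='gdeag' (len 5) and s2='gahd' (len 4):
       g  a  h  d
    0  1  2  3  4
  g 1  0  1  2  3
  d 2  1  1  2  2
  e 3  2  2  2  3
  a 4  3  2  3  3
  g 5  4  3  3  4
Edit distance = dp[5][4] = 4

4


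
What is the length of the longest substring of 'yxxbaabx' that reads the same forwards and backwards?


Scanning 'yxxbaabx' for palindromic substrings.
Substring at positions 2-7: 'xbaabx'.
Check: reverse('xbaabx') = 'xbaabx' -> palindrome confirmed.
Neighbouring characters ('x' / '-') break symmetry, so it cannot extend further.
No longer palindromic substring exists; longest length = 6

6


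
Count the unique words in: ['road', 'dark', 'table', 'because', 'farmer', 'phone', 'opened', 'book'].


Listing all tokens and tracking unique types:
  Token 1: 'road' -> NEW (unique so far: 1)
  Token 2: 'dark' -> NEW (unique so far: 2)
  Token 3: 'table' -> NEW (unique so far: 3)
  Token 4: 'because' -> NEW (unique so far: 4)
  Token 5: 'farmer' -> NEW (unique so far: 5)
  Token 6: 'phone' -> NEW (unique so far: 6)
  Token 7: 'opened' -> NEW (unique so far: 7)
  Token 8: 'book' -> NEW (unique so far: 8)
Unique types: ('because', 'book', 'dark', 'farmer', 'opened', 'phone', 'road', 'table')
Vocabulary size: 8

8


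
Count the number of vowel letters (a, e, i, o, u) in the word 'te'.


Scanning each character of 'te':
  Position 1: 't' -> consonant (running count: 0)
  Position 2: 'e' -> vowel (running count: 1)
Total vowels: 1

1


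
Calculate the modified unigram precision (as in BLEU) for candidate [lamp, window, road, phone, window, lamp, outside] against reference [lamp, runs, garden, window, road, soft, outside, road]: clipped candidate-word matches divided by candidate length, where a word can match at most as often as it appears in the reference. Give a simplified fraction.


Reference word counts: {'garden': 1, 'lamp': 1, 'outside': 1, 'road': 2, 'runs': 1, 'soft': 1, 'window': 1}
Checking each candidate word (with clipping):
  'lamp' -> in reference (ref count 1, used 1/1) -> match (matches: 1)
  'window' -> in reference (ref count 1, used 1/1) -> match (matches: 2)
  'road' -> in reference (ref count 2, used 1/2) -> match (matches: 3)
  'phone' -> not in reference -> no match (matches: 3)
  'window' -> ref count 1 already used up (1/1) -> clipped, no match (matches: 3)
  'lamp' -> ref count 1 already used up (1/1) -> clipped, no match (matches: 3)
  'outside' -> in reference (ref count 1, used 1/1) -> match (matches: 4)
Clipped matches: 4, Candidate length: 7
Precision = 4/7

4/7


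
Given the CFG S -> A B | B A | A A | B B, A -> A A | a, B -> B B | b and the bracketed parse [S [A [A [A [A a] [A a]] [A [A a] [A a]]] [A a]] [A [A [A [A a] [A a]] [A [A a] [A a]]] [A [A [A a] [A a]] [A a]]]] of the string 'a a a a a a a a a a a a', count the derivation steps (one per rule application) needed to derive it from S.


Every bracketed nonterminal node [X ...] in the tree is produced by exactly one rule application.
Reading the tree off as a leftmost derivation:
  Step 1: S  =>  A A   (applied S -> A A)
  Step 2: A A  =>  A A A   (applied A -> A A)
  Step 3: A A A  =>  A A A A   (applied A -> A A)
  Step 4: A A A A  =>  A A A A A   (applied A -> A A)
  Step 5: A A A A A  =>  a A A A A   (applied A -> a)
  Step 6: a A A A A  =>  a a A A A   (applied A -> a)
  Step 7: a a A A A  =>  a a A A A A   (applied A -> A A)
  Step 8: a a A A A A  =>  a a a A A A   (applied A -> a)
  Step 9: a a a A A A  =>  a a a a A A   (applied A -> a)
  Step 10: a a a a A A  =>  a a a a a A   (applied A -> a)
  Step 11: a a a a a A  =>  a a a a a A A   (applied A -> A A)
  Step 12: a a a a a A A  =>  a a a a a A A A   (applied A -> A A)
  Step 13: a a a a a A A A  =>  a a a a a A A A A   (applied A -> A A)
  Step 14: a a a a a A A A A  =>  a a a a a a A A A   (applied A -> a)
  Step 15: a a a a a a A A A  =>  a a a a a a a A A   (applied A -> a)
  Step 16: a a a a a a a A A  =>  a a a a a a a A A A   (applied A -> A A)
  Step 17: a a a a a a a A A A  =>  a a a a a a a a A A   (applied A -> a)
  Step 18: a a a a a a a a A A  =>  a a a a a a a a a A   (applied A -> a)
  Step 19: a a a a a a a a a A  =>  a a a a a a a a a A A   (applied A -> A A)
  Step 20: a a a a a a a a a A A  =>  a a a a a a a a a A A A   (applied A -> A A)
  Step 21: a a a a a a a a a A A A  =>  a a a a a a a a a a A A   (applied A -> a)
  Step 22: a a a a a a a a a a A A  =>  a a a a a a a a a a a A   (applied A -> a)
  Step 23: a a a a a a a a a a a A  =>  a a a a a a a a a a a a   (applied A -> a)
Final yield: a a a a a a a a a a a a
Total rewrite steps: 23

23


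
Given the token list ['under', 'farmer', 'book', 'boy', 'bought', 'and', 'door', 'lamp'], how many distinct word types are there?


Listing all tokens and tracking unique types:
  Token 1: 'under' -> NEW (unique so far: 1)
  Token 2: 'farmer' -> NEW (unique so far: 2)
  Token 3: 'book' -> NEW (unique so far: 3)
  Token 4: 'boy' -> NEW (unique so far: 4)
  Token 5: 'bought' -> NEW (unique so far: 5)
  Token 6: 'and' -> NEW (unique so far: 6)
  Token 7: 'door' -> NEW (unique so far: 7)
  Token 8: 'lamp' -> NEW (unique so far: 8)
Unique types: ('and', 'book', 'bought', 'boy', 'door', 'farmer', 'lamp', 'under')
Vocabulary size: 8

8


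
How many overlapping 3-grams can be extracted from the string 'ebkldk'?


String 'ebkldk' has length L = 6.
Number of overlapping n-grams = L - n + 1
Substituting: 6 - 3 + 1 = 4

4


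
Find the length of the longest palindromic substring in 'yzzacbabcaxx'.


Scanning 'yzzacbabcaxx' for palindromic substrings.
Substring at positions 3-9: 'acbabca'.
Check: reverse('acbabca') = 'acbabca' -> palindrome confirmed.
Neighbouring characters ('z' / 'x') break symmetry, so it cannot extend further.
No longer palindromic substring exists; longest length = 7

7


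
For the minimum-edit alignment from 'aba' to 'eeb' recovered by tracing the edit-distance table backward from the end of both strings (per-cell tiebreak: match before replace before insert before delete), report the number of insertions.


Edit distance = 3. Backtracking from cell (3, 3) with preference match > replace > insert > delete,
then listing the resulting alignment 'aba' -> 'eeb' left to right:
  Step 1: replace a->e
  Step 2: replace b->e
  Step 3: replace a->b
Total insertions: 0

0


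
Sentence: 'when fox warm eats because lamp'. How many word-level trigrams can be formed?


Word trigrams from [6] words:
  Trigram 1: (when fox warm)
  Trigram 2: (fox warm eats)
  Trigram 3: (warm eats because)
  Trigram 4: (eats because lamp)
Total word trigrams: 6 - 2 = 4

4


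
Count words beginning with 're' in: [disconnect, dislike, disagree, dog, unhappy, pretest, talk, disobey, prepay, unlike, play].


Checking each word for prefix 're':
  'disconnect' -> no (count: 0)
  'dislike' -> no (count: 0)
  'disagree' -> no (count: 0)
  'dog' -> no (count: 0)
  'unhappy' -> no (count: 0)
  'pretest' -> no (count: 0)
  'talk' -> no (count: 0)
  'disobey' -> no (count: 0)
  'prepay' -> no (count: 0)
  'unlike' -> no (count: 0)
  'play' -> no (count: 0)
Total with prefix 're': 0

0


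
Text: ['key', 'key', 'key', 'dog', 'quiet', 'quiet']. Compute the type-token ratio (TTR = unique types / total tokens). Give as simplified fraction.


Tokens: 6
Unique types: ('dog', 'key', 'quiet') = 3
TTR = 3/6
Simplify: divide both by 3 -> 1/2
TTR = 1/2

1/2


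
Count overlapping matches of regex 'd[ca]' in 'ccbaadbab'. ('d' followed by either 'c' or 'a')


Pattern: d[ca] means 'd' followed by either 'c' or 'a'.
Scanning 'ccbaadbab' position-by-position:
  Pos 0: window 'cc' -> no
  Pos 1: window 'cb' -> no
  Pos 2: window 'ba' -> no
  Pos 3: window 'aa' -> no
  Pos 4: window 'ad' -> no
  Pos 5: window 'db' -> no
  Pos 6: window 'ba' -> no
  Pos 7: window 'ab' -> no
  Pos 8: window 'b' -> no
Total matches: 0

0


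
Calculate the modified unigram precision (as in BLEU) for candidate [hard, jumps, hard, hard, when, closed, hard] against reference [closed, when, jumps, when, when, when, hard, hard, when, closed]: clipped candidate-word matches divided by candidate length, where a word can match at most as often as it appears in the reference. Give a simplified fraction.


Reference word counts: {'closed': 2, 'hard': 2, 'jumps': 1, 'when': 5}
Checking each candidate word (with clipping):
  'hard' -> in reference (ref count 2, used 1/2) -> match (matches: 1)
  'jumps' -> in reference (ref count 1, used 1/1) -> match (matches: 2)
  'hard' -> in reference (ref count 2, used 2/2) -> match (matches: 3)
  'hard' -> ref count 2 already used up (2/2) -> clipped, no match (matches: 3)
  'when' -> in reference (ref count 5, used 1/5) -> match (matches: 4)
  'closed' -> in reference (ref count 2, used 1/2) -> match (matches: 5)
  'hard' -> ref count 2 already used up (2/2) -> clipped, no match (matches: 5)
Clipped matches: 5, Candidate length: 7
Precision = 5/7

5/7


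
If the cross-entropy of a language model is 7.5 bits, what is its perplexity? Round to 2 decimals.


Perplexity formula: PP = 2^H
H = 7.5
PP = 2^7.5
Decompose: 2^7.5 = 2^7 * 2^0.5 = 2^7 * sqrt(2)
2^7 = 128, sqrt(2) ~ 1.4142136
PP ~ 128 * 1.4142136 = 181.0193408
Rounded to 2 decimals: 181.02

181.02


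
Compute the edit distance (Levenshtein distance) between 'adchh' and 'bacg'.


Building DP table for s1='adchh' (len 5) and s2='bacg' (len 4):
       b  a  c  g
    0  1  2  3  4
  a 1  1  1  2  3
  d 2  2  2  2  3
  c 3  3  3  2  3
  h 4  4  4  3  3
  h 5  5  5  4  4
Edit distance = dp[5][4] = 4

4


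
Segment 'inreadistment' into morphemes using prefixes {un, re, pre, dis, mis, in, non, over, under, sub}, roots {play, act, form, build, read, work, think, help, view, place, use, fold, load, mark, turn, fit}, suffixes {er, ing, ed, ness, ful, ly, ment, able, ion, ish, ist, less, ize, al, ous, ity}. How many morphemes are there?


Segmenting 'inreadistment' against the inventory:
  'in' -> prefix (morpheme 1)
  'read' -> root (morpheme 2)
  'ist' -> suffix (morpheme 3)
  'ment' -> suffix (morpheme 4)
Total morphemes: 4

4


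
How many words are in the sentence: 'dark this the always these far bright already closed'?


Counting words by splitting on spaces:
  Word 1: 'dark'
  Word 2: 'this'
  Word 3: 'the'
  Word 4: 'always'
  Word 5: 'these'
  Word 6: 'far'
  Word 7: 'bright'
  Word 8: 'already'
  Word 9: 'closed'
Total words: 9

9


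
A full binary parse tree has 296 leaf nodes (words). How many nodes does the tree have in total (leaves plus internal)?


Leaf nodes (terminals): 296
Internal nodes = n - 1 = 296 - 1 = 295
Total = leaves + internal = 296 + 295 = 591

591


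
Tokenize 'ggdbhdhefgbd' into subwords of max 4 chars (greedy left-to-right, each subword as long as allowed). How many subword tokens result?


'ggdbhdhefgbd' has 12 characters.
Chunking with max size 4:
  Chunk 1: 'ggdb' (positions 0-3)
  Chunk 2: 'hdhe' (positions 4-7)
  Chunk 3: 'fgbd' (positions 8-11)
Total chunks: ceil(12 / 4) = 3

3


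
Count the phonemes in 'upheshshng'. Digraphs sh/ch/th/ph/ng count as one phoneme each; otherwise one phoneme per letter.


Parsing 'upheshshng' greedily, digraphs first:
  'u' -> vowel phoneme (phonemes so far: 1)
  'ph' -> digraph (1 consonant phoneme) (phonemes so far: 2)
  'e' -> vowel phoneme (phonemes so far: 3)
  'sh' -> digraph (1 consonant phoneme) (phonemes so far: 4)
  'sh' -> digraph (1 consonant phoneme) (phonemes so far: 5)
  'ng' -> digraph (1 consonant phoneme) (phonemes so far: 6)
Total phonemes: 6

6


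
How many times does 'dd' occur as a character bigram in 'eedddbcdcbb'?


Scanning 'eedddbcdcbb' for bigram 'dd':
  Position 0: 'ee' -> no
  Position 1: 'ed' -> no
  Position 2: 'dd' -> MATCH
  Position 3: 'dd' -> MATCH
  Position 4: 'db' -> no
  Position 5: 'bc' -> no
  Position 6: 'cd' -> no
  Position 7: 'dc' -> no
  Position 8: 'cb' -> no
  Position 9: 'bb' -> no
Total matches: 2

2


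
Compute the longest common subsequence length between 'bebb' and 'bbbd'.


DP table for LCS of 'bebb' and 'bbbd':
       b  b  b  d
    0  0  0  0  0
  b 0  1  1  1  1
  e 0  1  1  1  1
  b 0  1  2  2  2
  b 0  1  2  3  3
LCS: 'bbb'
LCS length = 3

3


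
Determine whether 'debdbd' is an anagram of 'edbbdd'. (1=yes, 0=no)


Sort characters of 'debdbd': 'bbddde'
Sort characters of 'edbbdd': 'bbddde'
Sorted forms match -> they ARE anagrams
Result: 1

1


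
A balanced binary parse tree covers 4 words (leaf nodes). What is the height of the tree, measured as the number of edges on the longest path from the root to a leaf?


In a balanced binary tree with n leaves the deepest leaf is ceil(log2(n)) edges below the root.
log2(4) = 2.0000
ceil(2.0000) = 2
height (edges) = 2

2


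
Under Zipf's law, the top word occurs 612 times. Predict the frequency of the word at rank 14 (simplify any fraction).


Zipf's law: freq(rank) = f1 / rank
f1 = 612, rank = 14
freq = 612 / 14
GCD(612, 14) = 2
Simplified: 306/7

306/7


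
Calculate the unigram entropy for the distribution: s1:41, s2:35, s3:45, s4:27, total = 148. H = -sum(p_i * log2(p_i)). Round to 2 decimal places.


Computing entropy H = -sum(p_i * log2(p_i)):
  s1: p = 41/148 = 0.2770, -p*log2(p) = 0.5130
  s2: p = 35/148 = 0.2365, -p*log2(p) = 0.4919
  s3: p = 45/148 = 0.3041, -p*log2(p) = 0.5222
  s4: p = 27/148 = 0.1824, -p*log2(p) = 0.4478
H = sum of terms = 1.9749
Rounded to 2 decimals: 1.97

1.97


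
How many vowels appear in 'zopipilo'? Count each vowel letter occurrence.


Scanning each character of 'zopipilo':
  Position 1: 'z' -> consonant (running count: 0)
  Position 2: 'o' -> vowel (running count: 1)
  Position 3: 'p' -> consonant (running count: 1)
  Position 4: 'i' -> vowel (running count: 2)
  Position 5: 'p' -> consonant (running count: 2)
  Position 6: 'i' -> vowel (running count: 3)
  Position 7: 'l' -> consonant (running count: 3)
  Position 8: 'o' -> vowel (running count: 4)
Total vowels: 4

4


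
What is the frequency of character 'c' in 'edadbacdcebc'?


Scanning 'edadbacdcebc' for 'c':
  Position 6: 'c' -> MATCH (count: 1)
  Position 8: 'c' -> MATCH (count: 2)
  Position 11: 'c' -> MATCH (count: 3)
Total occurrences of 'c': 3

3


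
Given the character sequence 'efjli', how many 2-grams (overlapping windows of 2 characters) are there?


String 'efjli' has length L = 5.
Number of overlapping n-grams = L - n + 1
Substituting: 5 - 2 + 1 = 4

4


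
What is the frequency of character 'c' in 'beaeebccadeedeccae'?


Scanning 'beaeebccadeedeccae' for 'c':
  Position 6: 'c' -> MATCH (count: 1)
  Position 7: 'c' -> MATCH (count: 2)
  Position 14: 'c' -> MATCH (count: 3)
  Position 15: 'c' -> MATCH (count: 4)
Total occurrences of 'c': 4

4


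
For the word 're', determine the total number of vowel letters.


Scanning each character of 're':
  Position 1: 'r' -> consonant (running count: 0)
  Position 2: 'e' -> vowel (running count: 1)
Total vowels: 1

1


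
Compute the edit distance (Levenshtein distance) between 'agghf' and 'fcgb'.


Building DP table for s1='agghf' (len 5) and s2='fcgb' (len 4):
       f  c  g  b
    0  1  2  3  4
  a 1  1  2  3  4
  g 2  2  2  2  3
  g 3  3  3  2  3
  h 4  4  4  3  3
  f 5  4  5  4  4
Edit distance = dp[5][4] = 4

4


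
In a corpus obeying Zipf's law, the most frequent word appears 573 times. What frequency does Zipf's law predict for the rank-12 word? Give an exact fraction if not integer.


Zipf's law: freq(rank) = f1 / rank
f1 = 573, rank = 12
freq = 573 / 12
GCD(573, 12) = 3
Simplified: 191/4

191/4


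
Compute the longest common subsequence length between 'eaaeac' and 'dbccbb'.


DP table for LCS of 'eaaeac' and 'dbccbb':
       d  b  c  c  b  b
    0  0  0  0  0  0  0
  e 0  0  0  0  0  0  0
  a 0  0  0  0  0  0  0
  a 0  0  0  0  0  0  0
  e 0  0  0  0  0  0  0
  a 0  0  0  0  0  0  0
  c 0  0  0  1  1  1  1
LCS: 'c'
LCS length = 1

1


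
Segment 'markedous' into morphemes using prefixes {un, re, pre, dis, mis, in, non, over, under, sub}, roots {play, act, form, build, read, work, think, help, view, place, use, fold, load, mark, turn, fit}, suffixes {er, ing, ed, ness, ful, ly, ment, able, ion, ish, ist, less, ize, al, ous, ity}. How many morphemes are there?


Segmenting 'markedous' against the inventory:
  'mark' -> root (morpheme 1)
  'ed' -> suffix (morpheme 2)
  'ous' -> suffix (morpheme 3)
Total morphemes: 3

3


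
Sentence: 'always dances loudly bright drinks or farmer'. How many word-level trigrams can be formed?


Word trigrams from [7] words:
  Trigram 1: (always dances loudly)
  Trigram 2: (dances loudly bright)
  Trigram 3: (loudly bright drinks)
  Trigram 4: (bright drinks or)
  Trigram 5: (drinks or farmer)
Total word trigrams: 7 - 2 = 5

5


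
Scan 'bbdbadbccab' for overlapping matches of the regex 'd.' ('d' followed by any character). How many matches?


Pattern: d. means 'd' followed by any character.
Scanning 'bbdbadbccab' position-by-position:
  Pos 0: window 'bb' -> no
  Pos 1: window 'bd' -> no
  Pos 2: window 'db' -> MATCH
  Pos 3: window 'ba' -> no
  Pos 4: window 'ad' -> no
  Pos 5: window 'db' -> MATCH
  Pos 6: window 'bc' -> no
  Pos 7: window 'cc' -> no
  Pos 8: window 'ca' -> no
  Pos 9: window 'ab' -> no
  Pos 10: window 'b' -> no
Total matches: 2

2


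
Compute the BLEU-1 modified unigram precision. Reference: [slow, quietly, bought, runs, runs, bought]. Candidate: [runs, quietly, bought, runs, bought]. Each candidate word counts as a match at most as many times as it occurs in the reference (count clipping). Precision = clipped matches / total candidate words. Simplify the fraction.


Reference word counts: {'bought': 2, 'quietly': 1, 'runs': 2, 'slow': 1}
Checking each candidate word (with clipping):
  'runs' -> in reference (ref count 2, used 1/2) -> match (matches: 1)
  'quietly' -> in reference (ref count 1, used 1/1) -> match (matches: 2)
  'bought' -> in reference (ref count 2, used 1/2) -> match (matches: 3)
  'runs' -> in reference (ref count 2, used 2/2) -> match (matches: 4)
  'bought' -> in reference (ref count 2, used 2/2) -> match (matches: 5)
Clipped matches: 5, Candidate length: 5
Precision = 5/5 = 1

1


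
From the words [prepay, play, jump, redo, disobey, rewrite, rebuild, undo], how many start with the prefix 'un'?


Checking each word for prefix 'un':
  'prepay' -> no (count: 0)
  'play' -> no (count: 0)
  'jump' -> no (count: 0)
  'redo' -> no (count: 0)
  'disobey' -> no (count: 0)
  'rewrite' -> no (count: 0)
  'rebuild' -> no (count: 0)
  'undo' -> YES, starts with 'un' (count: 1)
Total with prefix 'un': 1

1


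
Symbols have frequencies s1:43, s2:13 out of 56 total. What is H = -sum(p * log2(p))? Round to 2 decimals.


Computing entropy H = -sum(p_i * log2(p_i)):
  s1: p = 43/56 = 0.7679, -p*log2(p) = 0.2926
  s2: p = 13/56 = 0.2321, -p*log2(p) = 0.4891
H = sum of terms = 0.7817
Rounded to 2 decimals: 0.78

0.78


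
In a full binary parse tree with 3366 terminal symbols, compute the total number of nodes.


Leaf nodes (terminals): 3366
Internal nodes = n - 1 = 3366 - 1 = 3365
Total = leaves + internal = 3366 + 3365 = 6731

6731


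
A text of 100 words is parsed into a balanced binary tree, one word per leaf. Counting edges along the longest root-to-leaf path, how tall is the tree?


In a balanced binary tree with n leaves the deepest leaf is ceil(log2(n)) edges below the root.
log2(100) = 6.6439
ceil(6.6439) = 7
height (edges) = 7

7


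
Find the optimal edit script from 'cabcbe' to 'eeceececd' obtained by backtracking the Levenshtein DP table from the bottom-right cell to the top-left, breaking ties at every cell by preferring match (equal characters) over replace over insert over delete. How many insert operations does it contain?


Edit distance = 7. Backtracking from cell (6, 9) with preference match > replace > insert > delete,
then listing the resulting alignment 'cabcbe' -> 'eeceececd' left to right:
  Step 1: insert 'e' [insertion #1]
  Step 2: insert 'e' [insertion #2]
  Step 3: keep 'c'
  Step 4: replace a->e
  Step 5: replace b->e
  Step 6: keep 'c'
  Step 7: insert 'e' [insertion #3]
  Step 8: replace b->c
  Step 9: replace e->d
Total insertions: 3

3


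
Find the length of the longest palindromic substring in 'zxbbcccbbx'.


Scanning 'zxbbcccbbx' for palindromic substrings.
Substring at positions 1-9: 'xbbcccbbx'.
Check: reverse('xbbcccbbx') = 'xbbcccbbx' -> palindrome confirmed.
Neighbouring characters ('z' / '-') break symmetry, so it cannot extend further.
No longer palindromic substring exists; longest length = 9

9


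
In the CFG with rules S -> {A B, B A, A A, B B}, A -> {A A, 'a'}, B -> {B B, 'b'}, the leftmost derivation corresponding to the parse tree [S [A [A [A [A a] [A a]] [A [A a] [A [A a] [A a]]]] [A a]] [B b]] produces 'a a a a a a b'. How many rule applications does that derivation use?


Every bracketed nonterminal node [X ...] in the tree is produced by exactly one rule application.
Reading the tree off as a leftmost derivation:
  Step 1: S  =>  A B   (applied S -> A B)
  Step 2: A B  =>  A A B   (applied A -> A A)
  Step 3: A A B  =>  A A A B   (applied A -> A A)
  Step 4: A A A B  =>  A A A A B   (applied A -> A A)
  Step 5: A A A A B  =>  a A A A B   (applied A -> a)
  Step 6: a A A A B  =>  a a A A B   (applied A -> a)
  Step 7: a a A A B  =>  a a A A A B   (applied A -> A A)
  Step 8: a a A A A B  =>  a a a A A B   (applied A -> a)
  Step 9: a a a A A B  =>  a a a A A A B   (applied A -> A A)
  Step 10: a a a A A A B  =>  a a a a A A B   (applied A -> a)
  Step 11: a a a a A A B  =>  a a a a a A B   (applied A -> a)
  Step 12: a a a a a A B  =>  a a a a a a B   (applied A -> a)
  Step 13: a a a a a a B  =>  a a a a a a b   (applied B -> b)
Final yield: a a a a a a b
Total rewrite steps: 13

13


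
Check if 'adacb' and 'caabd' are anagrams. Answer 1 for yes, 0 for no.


Sort characters of 'adacb': 'aabcd'
Sort characters of 'caabd': 'aabcd'
Sorted forms match -> they ARE anagrams
Result: 1

1


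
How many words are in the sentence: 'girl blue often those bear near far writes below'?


Counting words by splitting on spaces:
  Word 1: 'girl'
  Word 2: 'blue'
  Word 3: 'often'
  Word 4: 'those'
  Word 5: 'bear'
  Word 6: 'near'
  Word 7: 'far'
  Word 8: 'writes'
  Word 9: 'below'
Total words: 9

9


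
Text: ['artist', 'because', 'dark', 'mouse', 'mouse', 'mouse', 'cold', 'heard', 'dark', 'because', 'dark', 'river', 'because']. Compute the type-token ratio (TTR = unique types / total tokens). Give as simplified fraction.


Tokens: 13
Unique types: ('artist', 'because', 'cold', 'dark', 'heard', 'mouse', 'river') = 7
TTR = 7/13
Already in lowest terms.

7/13


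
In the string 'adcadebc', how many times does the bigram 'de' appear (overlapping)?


Scanning 'adcadebc' for bigram 'de':
  Position 0: 'ad' -> no
  Position 1: 'dc' -> no
  Position 2: 'ca' -> no
  Position 3: 'ad' -> no
  Position 4: 'de' -> MATCH
  Position 5: 'eb' -> no
  Position 6: 'bc' -> no
Total matches: 1

1


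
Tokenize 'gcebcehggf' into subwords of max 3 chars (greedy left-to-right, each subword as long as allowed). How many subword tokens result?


'gcebcehggf' has 10 characters.
Chunking with max size 3:
  Chunk 1: 'gce' (positions 0-2)
  Chunk 2: 'bce' (positions 3-5)
  Chunk 3: 'hgg' (positions 6-8)
  Chunk 4: 'f' (positions 9-9)
Total chunks: ceil(10 / 3) = 4

4


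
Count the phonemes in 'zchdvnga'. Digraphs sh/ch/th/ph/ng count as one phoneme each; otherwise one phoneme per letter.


Parsing 'zchdvnga' greedily, digraphs first:
  'z' -> consonant phoneme (phonemes so far: 1)
  'ch' -> digraph (1 consonant phoneme) (phonemes so far: 2)
  'd' -> consonant phoneme (phonemes so far: 3)
  'v' -> consonant phoneme (phonemes so far: 4)
  'ng' -> digraph (1 consonant phoneme) (phonemes so far: 5)
  'a' -> vowel phoneme (phonemes so far: 6)
Total phonemes: 6

6


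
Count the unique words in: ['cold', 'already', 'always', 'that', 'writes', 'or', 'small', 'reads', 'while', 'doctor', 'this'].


Listing all tokens and tracking unique types:
  Token 1: 'cold' -> NEW (unique so far: 1)
  Token 2: 'already' -> NEW (unique so far: 2)
  Token 3: 'always' -> NEW (unique so far: 3)
  Token 4: 'that' -> NEW (unique so far: 4)
  Token 5: 'writes' -> NEW (unique so far: 5)
  Token 6: 'or' -> NEW (unique so far: 6)
  Token 7: 'small' -> NEW (unique so far: 7)
  Token 8: 'reads' -> NEW (unique so far: 8)
  Token 9: 'while' -> NEW (unique so far: 9)
  Token 10: 'doctor' -> NEW (unique so far: 10)
  Token 11: 'this' -> NEW (unique so far: 11)
Unique types: ('already', 'always', 'cold', 'doctor', 'or', 'reads', 'small', 'that', 'this', 'while', 'writes')
Vocabulary size: 11

11


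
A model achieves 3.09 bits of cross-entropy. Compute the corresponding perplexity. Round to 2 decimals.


Perplexity formula: PP = 2^H
H = 3.09
PP = 2^3.09
Decompose: 2^3.09 = 2^3 * 2^0.09
2^3 = 8, 2^0.09 ~ 1.0643702
PP ~ 8 * 1.0643702 = 8.5149616
Rounded to 2 decimals: 8.51

8.51


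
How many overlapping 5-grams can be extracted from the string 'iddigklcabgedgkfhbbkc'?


String 'iddigklcabgedgkfhbbkc' has length L = 21.
Number of overlapping n-grams = L - n + 1
Substituting: 21 - 5 + 1 = 17

17


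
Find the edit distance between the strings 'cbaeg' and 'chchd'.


Building DP table for s1='cbaeg' (len 5) and s2='chchd' (len 5):
       c  h  c  h  d
    0  1  2  3  4  5
  c 1  0  1  2  3  4
  b 2  1  1  2  3  4
  a 3  2  2  2  3  4
  e 4  3  3  3  3  4
  g 5  4  4  4  4  4
Edit distance = dp[5][5] = 4

4


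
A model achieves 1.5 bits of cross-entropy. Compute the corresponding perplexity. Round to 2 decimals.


Perplexity formula: PP = 2^H
H = 1.5
PP = 2^1.5
Decompose: 2^1.5 = 2^1 * 2^0.5 = 2^1 * sqrt(2)
2^1 = 2, sqrt(2) ~ 1.4142136
PP ~ 2 * 1.4142136 = 2.8284272
Rounded to 2 decimals: 2.83

2.83


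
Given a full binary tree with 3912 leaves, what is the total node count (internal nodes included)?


Leaf nodes (terminals): 3912
Internal nodes = n - 1 = 3912 - 1 = 3911
Total = leaves + internal = 3912 + 3911 = 7823

7823


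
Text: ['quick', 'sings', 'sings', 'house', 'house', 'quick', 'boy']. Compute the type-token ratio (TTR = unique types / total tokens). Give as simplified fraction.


Tokens: 7
Unique types: ('boy', 'house', 'quick', 'sings') = 4
TTR = 4/7
Already in lowest terms.

4/7


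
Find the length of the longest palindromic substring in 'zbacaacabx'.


Scanning 'zbacaacabx' for palindromic substrings.
Substring at positions 1-8: 'bacaacab'.
Check: reverse('bacaacab') = 'bacaacab' -> palindrome confirmed.
Neighbouring characters ('z' / 'x') break symmetry, so it cannot extend further.
No longer palindromic substring exists; longest length = 8

8


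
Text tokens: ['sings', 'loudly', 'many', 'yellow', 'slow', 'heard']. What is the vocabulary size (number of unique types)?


Listing all tokens and tracking unique types:
  Token 1: 'sings' -> NEW (unique so far: 1)
  Token 2: 'loudly' -> NEW (unique so far: 2)
  Token 3: 'many' -> NEW (unique so far: 3)
  Token 4: 'yellow' -> NEW (unique so far: 4)
  Token 5: 'slow' -> NEW (unique so far: 5)
  Token 6: 'heard' -> NEW (unique so far: 6)
Unique types: ('heard', 'loudly', 'many', 'sings', 'slow', 'yellow')
Vocabulary size: 6

6


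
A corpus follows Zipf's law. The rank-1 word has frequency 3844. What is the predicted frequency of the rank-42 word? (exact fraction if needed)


Zipf's law: freq(rank) = f1 / rank
f1 = 3844, rank = 42
freq = 3844 / 42
GCD(3844, 42) = 2
Simplified: 1922/21

1922/21


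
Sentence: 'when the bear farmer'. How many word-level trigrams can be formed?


Word trigrams from [4] words:
  Trigram 1: (when the bear)
  Trigram 2: (the bear farmer)
Total word trigrams: 4 - 2 = 2

2


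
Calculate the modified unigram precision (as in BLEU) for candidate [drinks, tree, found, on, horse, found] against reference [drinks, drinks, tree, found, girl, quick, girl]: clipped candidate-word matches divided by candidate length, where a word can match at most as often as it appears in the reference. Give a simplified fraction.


Reference word counts: {'drinks': 2, 'found': 1, 'girl': 2, 'quick': 1, 'tree': 1}
Checking each candidate word (with clipping):
  'drinks' -> in reference (ref count 2, used 1/2) -> match (matches: 1)
  'tree' -> in reference (ref count 1, used 1/1) -> match (matches: 2)
  'found' -> in reference (ref count 1, used 1/1) -> match (matches: 3)
  'on' -> not in reference -> no match (matches: 3)
  'horse' -> not in reference -> no match (matches: 3)
  'found' -> ref count 1 already used up (1/1) -> clipped, no match (matches: 3)
Clipped matches: 3, Candidate length: 6
Precision = 3/6 = 1/2

1/2


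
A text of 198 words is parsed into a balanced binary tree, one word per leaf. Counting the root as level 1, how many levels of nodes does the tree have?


In a balanced binary tree with n leaves the deepest leaf is ceil(log2(n)) edges below the root,
so counting node levels inclusive of root and leaves gives ceil(log2(n)) + 1 levels.
log2(198) = 7.6294
ceil(7.6294) = 8
levels = 8 + 1 = 9

9


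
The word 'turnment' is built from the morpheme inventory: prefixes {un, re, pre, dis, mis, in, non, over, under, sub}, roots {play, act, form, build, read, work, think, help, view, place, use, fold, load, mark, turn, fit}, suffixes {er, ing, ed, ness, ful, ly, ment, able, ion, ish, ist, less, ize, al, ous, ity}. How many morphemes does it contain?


Segmenting 'turnment' against the inventory:
  'turn' -> root (morpheme 1)
  'ment' -> suffix (morpheme 2)
Total morphemes: 2

2


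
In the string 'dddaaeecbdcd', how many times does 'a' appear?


Scanning 'dddaaeecbdcd' for 'a':
  Position 3: 'a' -> MATCH (count: 1)
  Position 4: 'a' -> MATCH (count: 2)
Total occurrences of 'a': 2

2


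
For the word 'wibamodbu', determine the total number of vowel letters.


Scanning each character of 'wibamodbu':
  Position 1: 'w' -> consonant (running count: 0)
  Position 2: 'i' -> vowel (running count: 1)
  Position 3: 'b' -> consonant (running count: 1)
  Position 4: 'a' -> vowel (running count: 2)
  Position 5: 'm' -> consonant (running count: 2)
  Position 6: 'o' -> vowel (running count: 3)
  Position 7: 'd' -> consonant (running count: 3)
  Position 8: 'b' -> consonant (running count: 3)
  Position 9: 'u' -> vowel (running count: 4)
Total vowels: 4

4


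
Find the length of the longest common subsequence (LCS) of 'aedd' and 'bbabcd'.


DP table for LCS of 'aedd' and 'bbabcd':
       b  b  a  b  c  d
    0  0  0  0  0  0  0
  a 0  0  0  1  1  1  1
  e 0  0  0  1  1  1  1
  d 0  0  0  1  1  1  2
  d 0  0  0  1  1  1  2
LCS: 'ad'
LCS length = 2

2


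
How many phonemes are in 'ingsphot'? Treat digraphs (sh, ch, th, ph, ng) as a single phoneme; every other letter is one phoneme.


Parsing 'ingsphot' greedily, digraphs first:
  'i' -> vowel phoneme (phonemes so far: 1)
  'ng' -> digraph (1 consonant phoneme) (phonemes so far: 2)
  's' -> consonant phoneme (phonemes so far: 3)
  'ph' -> digraph (1 consonant phoneme) (phonemes so far: 4)
  'o' -> vowel phoneme (phonemes so far: 5)
  't' -> consonant phoneme (phonemes so far: 6)
Total phonemes: 6

6


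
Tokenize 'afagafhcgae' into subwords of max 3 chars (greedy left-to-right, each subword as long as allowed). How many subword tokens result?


'afagafhcgae' has 11 characters.
Chunking with max size 3:
  Chunk 1: 'afa' (positions 0-2)
  Chunk 2: 'gaf' (positions 3-5)
  Chunk 3: 'hcg' (positions 6-8)
  Chunk 4: 'ae' (positions 9-10)
Total chunks: ceil(11 / 3) = 4

4


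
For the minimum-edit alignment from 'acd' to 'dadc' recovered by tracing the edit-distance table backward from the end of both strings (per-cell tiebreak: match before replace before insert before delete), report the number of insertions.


Edit distance = 3. Backtracking from cell (3, 4) with preference match > replace > insert > delete,
then listing the resulting alignment 'acd' -> 'dadc' left to right:
  Step 1: insert 'd' [insertion #1]
  Step 2: keep 'a'
  Step 3: replace c->d
  Step 4: replace d->c
Total insertions: 1

1


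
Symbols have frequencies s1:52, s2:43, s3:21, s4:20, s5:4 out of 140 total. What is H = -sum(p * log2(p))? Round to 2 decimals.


Computing entropy H = -sum(p_i * log2(p_i)):
  s1: p = 52/140 = 0.3714, -p*log2(p) = 0.5307
  s2: p = 43/140 = 0.3071, -p*log2(p) = 0.5231
  s3: p = 21/140 = 0.1500, -p*log2(p) = 0.4105
  s4: p = 20/140 = 0.1429, -p*log2(p) = 0.4011
  s5: p = 4/140 = 0.0286, -p*log2(p) = 0.1466
H = sum of terms = 2.0120
Rounded to 2 decimals: 2.01

2.01


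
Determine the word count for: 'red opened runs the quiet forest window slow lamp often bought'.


Counting words by splitting on spaces:
  Word 1: 'red'
  Word 2: 'opened'
  Word 3: 'runs'
  Word 4: 'the'
  Word 5: 'quiet'
  Word 6: 'forest'
  Word 7: 'window'
  Word 8: 'slow'
  Word 9: 'lamp'
  Word 10: 'often'
  Word 11: 'bought'
Total words: 11

11


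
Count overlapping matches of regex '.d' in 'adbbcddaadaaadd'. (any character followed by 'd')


Pattern: .d means any character followed by 'd'.
Scanning 'adbbcddaadaaadd' position-by-position:
  Pos 0: window 'ad' -> MATCH
  Pos 1: window 'db' -> no
  Pos 2: window 'bb' -> no
  Pos 3: window 'bc' -> no
  Pos 4: window 'cd' -> MATCH
  Pos 5: window 'dd' -> MATCH
  Pos 6: window 'da' -> no
  Pos 7: window 'aa' -> no
  Pos 8: window 'ad' -> MATCH
  Pos 9: window 'da' -> no
  Pos 10: window 'aa' -> no
  Pos 11: window 'aa' -> no
  Pos 12: window 'ad' -> MATCH
  Pos 13: window 'dd' -> MATCH
  Pos 14: window 'd' -> no
Total matches: 6

6
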